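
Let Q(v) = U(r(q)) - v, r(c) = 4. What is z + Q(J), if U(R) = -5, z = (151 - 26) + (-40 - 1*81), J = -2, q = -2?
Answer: 1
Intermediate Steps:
z = 4 (z = 125 + (-40 - 81) = 125 - 121 = 4)
Q(v) = -5 - v
z + Q(J) = 4 + (-5 - 1*(-2)) = 4 + (-5 + 2) = 4 - 3 = 1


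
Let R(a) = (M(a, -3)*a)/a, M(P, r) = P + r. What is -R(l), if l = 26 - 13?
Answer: -10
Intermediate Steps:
l = 13
R(a) = -3 + a (R(a) = ((a - 3)*a)/a = ((-3 + a)*a)/a = (a*(-3 + a))/a = -3 + a)
-R(l) = -(-3 + 13) = -1*10 = -10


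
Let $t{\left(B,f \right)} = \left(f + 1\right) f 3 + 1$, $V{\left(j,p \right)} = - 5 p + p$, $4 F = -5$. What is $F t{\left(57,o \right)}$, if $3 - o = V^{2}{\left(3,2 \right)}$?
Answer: $- \frac{54905}{4} \approx -13726.0$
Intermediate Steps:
$F = - \frac{5}{4}$ ($F = \frac{1}{4} \left(-5\right) = - \frac{5}{4} \approx -1.25$)
$V{\left(j,p \right)} = - 4 p$
$o = -61$ ($o = 3 - \left(\left(-4\right) 2\right)^{2} = 3 - \left(-8\right)^{2} = 3 - 64 = -61$)
$t{\left(B,f \right)} = 1 + 3 f \left(1 + f\right)$ ($t{\left(B,f \right)} = \left(1 + f\right) f 3 + 1 = f \left(1 + f\right) 3 + 1 = 3 f \left(1 + f\right) + 1 = 1 + 3 f \left(1 + f\right)$)
$F t{\left(57,o \right)} = - \frac{5 \left(1 + 3 \left(-61\right) + 3 \left(-61\right)^{2}\right)}{4} = - \frac{5 \left(1 - 183 + 3 \cdot 3721\right)}{4} = - \frac{5 \left(1 - 183 + 11163\right)}{4} = \left(- \frac{5}{4}\right) 10981 = - \frac{54905}{4}$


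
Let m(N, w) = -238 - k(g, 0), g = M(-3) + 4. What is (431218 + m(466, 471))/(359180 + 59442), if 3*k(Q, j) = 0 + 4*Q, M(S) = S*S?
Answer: 646444/627933 ≈ 1.0295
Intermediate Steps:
M(S) = S²
g = 13 (g = (-3)² + 4 = 9 + 4 = 13)
k(Q, j) = 4*Q/3 (k(Q, j) = (0 + 4*Q)/3 = (4*Q)/3 = 4*Q/3)
m(N, w) = -766/3 (m(N, w) = -238 - 4*13/3 = -238 - 1*52/3 = -238 - 52/3 = -766/3)
(431218 + m(466, 471))/(359180 + 59442) = (431218 - 766/3)/(359180 + 59442) = (1292888/3)/418622 = (1292888/3)*(1/418622) = 646444/627933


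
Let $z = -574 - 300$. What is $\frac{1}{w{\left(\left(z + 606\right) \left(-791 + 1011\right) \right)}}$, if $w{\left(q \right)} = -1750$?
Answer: $- \frac{1}{1750} \approx -0.00057143$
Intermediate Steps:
$z = -874$ ($z = -574 - 300 = -874$)
$\frac{1}{w{\left(\left(z + 606\right) \left(-791 + 1011\right) \right)}} = \frac{1}{-1750} = - \frac{1}{1750}$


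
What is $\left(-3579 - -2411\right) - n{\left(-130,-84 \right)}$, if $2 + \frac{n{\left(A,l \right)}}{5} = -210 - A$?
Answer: $-758$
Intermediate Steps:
$n{\left(A,l \right)} = -1060 - 5 A$ ($n{\left(A,l \right)} = -10 + 5 \left(-210 - A\right) = -10 - \left(1050 + 5 A\right) = -1060 - 5 A$)
$\left(-3579 - -2411\right) - n{\left(-130,-84 \right)} = \left(-3579 - -2411\right) - \left(-1060 - -650\right) = \left(-3579 + 2411\right) - \left(-1060 + 650\right) = -1168 - -410 = -1168 + 410 = -758$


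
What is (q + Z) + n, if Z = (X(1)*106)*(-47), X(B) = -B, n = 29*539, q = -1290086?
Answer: -1269473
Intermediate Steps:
n = 15631
Z = 4982 (Z = (-1*1*106)*(-47) = -1*106*(-47) = -106*(-47) = 4982)
(q + Z) + n = (-1290086 + 4982) + 15631 = -1285104 + 15631 = -1269473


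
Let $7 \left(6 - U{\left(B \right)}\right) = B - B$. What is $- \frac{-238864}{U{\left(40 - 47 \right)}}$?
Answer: $\frac{119432}{3} \approx 39811.0$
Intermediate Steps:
$U{\left(B \right)} = 6$ ($U{\left(B \right)} = 6 - \frac{B - B}{7} = 6 - 0 = 6 + 0 = 6$)
$- \frac{-238864}{U{\left(40 - 47 \right)}} = - \frac{-238864}{6} = \left(-1\right) \left(- \frac{119432}{3}\right) = \frac{119432}{3}$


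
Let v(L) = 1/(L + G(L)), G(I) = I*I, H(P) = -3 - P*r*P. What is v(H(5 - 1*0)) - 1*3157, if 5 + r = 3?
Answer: -7122191/2256 ≈ -3157.0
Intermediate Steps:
r = -2 (r = -5 + 3 = -2)
H(P) = -3 + 2*P**2 (H(P) = -3 - P*(-2)*P = -3 - (-2*P)*P = -3 - (-2)*P**2 = -3 + 2*P**2)
G(I) = I**2
v(L) = 1/(L + L**2)
v(H(5 - 1*0)) - 1*3157 = 1/((-3 + 2*(5 - 1*0)**2)*(1 + (-3 + 2*(5 - 1*0)**2))) - 1*3157 = 1/((-3 + 2*(5 + 0)**2)*(1 + (-3 + 2*(5 + 0)**2))) - 3157 = 1/((-3 + 2*5**2)*(1 + (-3 + 2*5**2))) - 3157 = 1/((-3 + 2*25)*(1 + (-3 + 2*25))) - 3157 = 1/((-3 + 50)*(1 + (-3 + 50))) - 3157 = 1/(47*(1 + 47)) - 3157 = (1/47)/48 - 3157 = (1/47)*(1/48) - 3157 = 1/2256 - 3157 = -7122191/2256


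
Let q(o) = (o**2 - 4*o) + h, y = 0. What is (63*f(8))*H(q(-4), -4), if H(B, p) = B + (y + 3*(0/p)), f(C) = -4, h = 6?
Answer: -9576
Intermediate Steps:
q(o) = 6 + o**2 - 4*o (q(o) = (o**2 - 4*o) + 6 = 6 + o**2 - 4*o)
H(B, p) = B (H(B, p) = B + (0 + 3*(0/p)) = B + (0 + 3*0) = B + (0 + 0) = B + 0 = B)
(63*f(8))*H(q(-4), -4) = (63*(-4))*(6 + (-4)**2 - 4*(-4)) = -252*(6 + 16 + 16) = -252*38 = -9576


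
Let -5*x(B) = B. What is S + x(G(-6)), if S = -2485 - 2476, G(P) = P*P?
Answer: -24841/5 ≈ -4968.2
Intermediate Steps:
G(P) = P²
S = -4961
x(B) = -B/5
S + x(G(-6)) = -4961 - ⅕*(-6)² = -4961 - ⅕*36 = -4961 - 36/5 = -24841/5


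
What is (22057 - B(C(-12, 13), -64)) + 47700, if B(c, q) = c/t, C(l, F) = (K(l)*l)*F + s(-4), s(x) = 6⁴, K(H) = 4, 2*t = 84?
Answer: 69741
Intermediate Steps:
t = 42 (t = (½)*84 = 42)
s(x) = 1296
C(l, F) = 1296 + 4*F*l (C(l, F) = (4*l)*F + 1296 = 4*F*l + 1296 = 1296 + 4*F*l)
B(c, q) = c/42
(22057 - B(C(-12, 13), -64)) + 47700 = (22057 - (1296 + 4*13*(-12))/42) + 47700 = (22057 - (1296 - 624)/42) + 47700 = (22057 - 672/42) + 47700 = (22057 - 1*16) + 47700 = (22057 - 16) + 47700 = 22041 + 47700 = 69741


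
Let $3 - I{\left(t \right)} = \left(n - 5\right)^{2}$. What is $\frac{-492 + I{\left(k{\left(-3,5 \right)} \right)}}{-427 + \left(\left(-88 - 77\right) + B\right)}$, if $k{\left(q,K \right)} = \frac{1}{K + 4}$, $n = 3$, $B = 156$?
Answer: $\frac{493}{436} \approx 1.1307$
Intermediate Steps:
$k{\left(q,K \right)} = \frac{1}{4 + K}$
$I{\left(t \right)} = -1$ ($I{\left(t \right)} = 3 - \left(3 - 5\right)^{2} = 3 - \left(-2\right)^{2} = 3 - 4 = -1$)
$\frac{-492 + I{\left(k{\left(-3,5 \right)} \right)}}{-427 + \left(\left(-88 - 77\right) + B\right)} = \frac{-492 - 1}{-427 + \left(\left(-88 - 77\right) + 156\right)} = - \frac{493}{-427 + \left(-165 + 156\right)} = - \frac{493}{-427 - 9} = - \frac{493}{-436} = \left(-493\right) \left(- \frac{1}{436}\right) = \frac{493}{436}$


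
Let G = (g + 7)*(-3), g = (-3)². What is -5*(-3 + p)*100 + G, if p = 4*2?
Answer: -2548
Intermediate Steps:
g = 9
p = 8
G = -48 (G = (9 + 7)*(-3) = 16*(-3) = -48)
-5*(-3 + p)*100 + G = -5*(-3 + 8)*100 - 48 = -5*5*100 - 48 = -25*100 - 48 = -2500 - 48 = -2548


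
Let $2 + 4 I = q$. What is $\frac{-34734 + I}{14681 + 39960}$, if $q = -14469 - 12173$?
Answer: $- \frac{41395}{54641} \approx -0.75758$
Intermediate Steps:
$q = -26642$
$I = -6661$ ($I = - \frac{1}{2} + \frac{1}{4} \left(-26642\right) = - \frac{1}{2} - \frac{13321}{2} = -6661$)
$\frac{-34734 + I}{14681 + 39960} = \frac{-34734 - 6661}{14681 + 39960} = - \frac{41395}{54641}$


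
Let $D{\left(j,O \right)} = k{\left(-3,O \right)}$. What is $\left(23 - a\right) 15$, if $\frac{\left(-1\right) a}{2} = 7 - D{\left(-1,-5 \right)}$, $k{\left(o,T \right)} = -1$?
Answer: $585$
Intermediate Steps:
$D{\left(j,O \right)} = -1$
$a = -16$ ($a = - 2 \left(7 - -1\right) = - 2 \left(7 + 1\right) = \left(-2\right) 8 = -16$)
$\left(23 - a\right) 15 = \left(23 - -16\right) 15 = \left(23 + 16\right) 15 = 39 \cdot 15 = 585$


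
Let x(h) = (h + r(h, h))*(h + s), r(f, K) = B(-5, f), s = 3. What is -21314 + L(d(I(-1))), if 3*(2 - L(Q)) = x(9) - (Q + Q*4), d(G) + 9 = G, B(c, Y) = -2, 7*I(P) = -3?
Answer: -149490/7 ≈ -21356.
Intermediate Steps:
I(P) = -3/7 (I(P) = (⅐)*(-3) = -3/7)
r(f, K) = -2
d(G) = -9 + G
x(h) = (-2 + h)*(3 + h) (x(h) = (h - 2)*(h + 3) = (-2 + h)*(3 + h))
L(Q) = -26 + 5*Q/3 (L(Q) = 2 - ((-6 + 9 + 9²) - (Q + Q*4))/3 = 2 - ((-6 + 9 + 81) - (Q + 4*Q))/3 = 2 - (84 - 5*Q)/3 = 2 + (-28 + 5*Q/3) = -26 + 5*Q/3)
-21314 + L(d(I(-1))) = -21314 + (-26 + 5*(-9 - 3/7)/3) = -21314 + (-26 + (5/3)*(-66/7)) = -21314 + (-26 - 110/7) = -21314 - 292/7 = -149490/7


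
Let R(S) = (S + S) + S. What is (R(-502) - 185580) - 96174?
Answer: -283260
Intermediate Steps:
R(S) = 3*S (R(S) = 2*S + S = 3*S)
(R(-502) - 185580) - 96174 = (3*(-502) - 185580) - 96174 = (-1506 - 185580) - 96174 = -187086 - 96174 = -283260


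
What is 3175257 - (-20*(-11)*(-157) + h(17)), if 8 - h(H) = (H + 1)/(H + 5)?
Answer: 35307688/11 ≈ 3.2098e+6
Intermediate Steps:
h(H) = 8 - (1 + H)/(5 + H) (h(H) = 8 - (H + 1)/(H + 5) = 8 - (1 + H)/(5 + H))
3175257 - (-20*(-11)*(-157) + h(17)) = 3175257 - (-20*(-11)*(-157) + (39 + 7*17)/(5 + 17)) = 3175257 - (220*(-157) + (39 + 119)/22) = 3175257 - (-34540 + (1/22)*158) = 3175257 - (-34540 + 79/11) = 3175257 - 1*(-379861/11) = 3175257 + 379861/11 = 35307688/11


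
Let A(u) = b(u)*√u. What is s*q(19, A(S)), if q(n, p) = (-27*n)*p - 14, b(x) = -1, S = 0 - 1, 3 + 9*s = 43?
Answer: -560/9 + 2280*I ≈ -62.222 + 2280.0*I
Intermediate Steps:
s = 40/9 (s = -⅓ + (⅑)*43 = -⅓ + 43/9 = 40/9 ≈ 4.4444)
S = -1
A(u) = -√u
q(n, p) = -14 - 27*n*p (q(n, p) = -27*n*p - 14 = -14 - 27*n*p)
s*q(19, A(S)) = 40*(-14 - 27*19*(-√(-1)))/9 = 40*(-14 - 27*19*(-I))/9 = 40*(-14 + 513*I)/9 = -560/9 + 2280*I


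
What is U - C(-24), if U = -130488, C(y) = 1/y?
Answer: -3131711/24 ≈ -1.3049e+5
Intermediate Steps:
U - C(-24) = -130488 - 1/(-24) = -130488 - 1*(-1/24) = -130488 + 1/24 = -3131711/24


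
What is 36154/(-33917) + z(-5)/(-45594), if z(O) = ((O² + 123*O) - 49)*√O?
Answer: -36154/33917 + 71*I*√5/5066 ≈ -1.066 + 0.031339*I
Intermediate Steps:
z(O) = √O*(-49 + O² + 123*O) (z(O) = (-49 + O² + 123*O)*√O = √O*(-49 + O² + 123*O))
36154/(-33917) + z(-5)/(-45594) = 36154/(-33917) + (√(-5)*(-49 + (-5)² + 123*(-5)))/(-45594) = 36154*(-1/33917) + ((I*√5)*(-49 + 25 - 615))*(-1/45594) = -36154/33917 + ((I*√5)*(-639))*(-1/45594) = -36154/33917 - 639*I*√5*(-1/45594) = -36154/33917 + 71*I*√5/5066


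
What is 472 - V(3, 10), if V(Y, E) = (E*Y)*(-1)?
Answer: 502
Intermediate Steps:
V(Y, E) = -E*Y
472 - V(3, 10) = 472 - (-1)*10*3 = 472 - 1*(-30) = 472 + 30 = 502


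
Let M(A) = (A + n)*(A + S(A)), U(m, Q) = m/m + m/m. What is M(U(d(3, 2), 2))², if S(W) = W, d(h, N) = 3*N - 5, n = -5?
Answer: 144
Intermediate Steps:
d(h, N) = -5 + 3*N
U(m, Q) = 2 (U(m, Q) = 1 + 1 = 2)
M(A) = 2*A*(-5 + A) (M(A) = (A - 5)*(A + A) = (-5 + A)*(2*A) = 2*A*(-5 + A))
M(U(d(3, 2), 2))² = (2*2*(-5 + 2))² = (2*2*(-3))² = (-12)² = 144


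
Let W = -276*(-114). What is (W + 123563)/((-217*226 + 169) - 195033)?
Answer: -155027/243906 ≈ -0.63560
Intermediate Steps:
W = 31464
(W + 123563)/((-217*226 + 169) - 195033) = (31464 + 123563)/((-217*226 + 169) - 195033) = 155027/((-49042 + 169) - 195033) = 155027/(-48873 - 195033) = 155027/(-243906) = 155027*(-1/243906) = -155027/243906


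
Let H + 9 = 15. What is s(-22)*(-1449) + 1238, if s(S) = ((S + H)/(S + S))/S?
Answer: 152696/121 ≈ 1262.0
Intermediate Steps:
H = 6 (H = -9 + 15 = 6)
s(S) = (6 + S)/(2*S²) (s(S) = ((S + 6)/(S + S))/S = ((6 + S)/((2*S)))/S = ((6 + S)*(1/(2*S)))/S = ((6 + S)/(2*S))/S = (6 + S)/(2*S²))
s(-22)*(-1449) + 1238 = ((½)*(6 - 22)/(-22)²)*(-1449) + 1238 = ((½)*(1/484)*(-16))*(-1449) + 1238 = -2/121*(-1449) + 1238 = 2898/121 + 1238 = 152696/121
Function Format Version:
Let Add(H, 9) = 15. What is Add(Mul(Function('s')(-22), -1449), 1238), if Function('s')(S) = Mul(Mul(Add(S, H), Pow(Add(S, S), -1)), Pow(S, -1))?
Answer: Rational(152696, 121) ≈ 1262.0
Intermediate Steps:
H = 6 (H = Add(-9, 15) = 6)
Function('s')(S) = Mul(Rational(1, 2), Pow(S, -2), Add(6, S)) (Function('s')(S) = Mul(Mul(Add(S, 6), Pow(Add(S, S), -1)), Pow(S, -1)) = Mul(Mul(Add(6, S), Pow(Mul(2, S), -1)), Pow(S, -1)) = Mul(Mul(Add(6, S), Mul(Rational(1, 2), Pow(S, -1))), Pow(S, -1)) = Mul(Mul(Rational(1, 2), Pow(S, -1), Add(6, S)), Pow(S, -1)) = Mul(Rational(1, 2), Pow(S, -2), Add(6, S)))
Add(Mul(Function('s')(-22), -1449), 1238) = Add(Mul(Mul(Rational(1, 2), Pow(-22, -2), Add(6, -22)), -1449), 1238) = Add(Mul(Mul(Rational(1, 2), Rational(1, 484), -16), -1449), 1238) = Add(Mul(Rational(-2, 121), -1449), 1238) = Add(Rational(2898, 121), 1238) = Rational(152696, 121)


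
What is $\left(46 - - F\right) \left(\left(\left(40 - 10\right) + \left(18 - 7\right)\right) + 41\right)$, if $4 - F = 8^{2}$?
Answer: $-1148$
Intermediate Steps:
$F = -60$ ($F = 4 - 8^{2} = 4 - 64 = -60$)
$\left(46 - - F\right) \left(\left(\left(40 - 10\right) + \left(18 - 7\right)\right) + 41\right) = \left(46 - \left(-1\right) \left(-60\right)\right) \left(\left(\left(40 - 10\right) + \left(18 - 7\right)\right) + 41\right) = \left(46 - 60\right) \left(\left(30 + 11\right) + 41\right) = \left(46 - 60\right) \left(41 + 41\right) = \left(-14\right) 82 = -1148$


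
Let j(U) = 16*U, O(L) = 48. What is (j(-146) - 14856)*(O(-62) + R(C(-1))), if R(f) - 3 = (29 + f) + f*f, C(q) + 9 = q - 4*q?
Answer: -1891120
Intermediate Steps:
C(q) = -9 - 3*q (C(q) = -9 + (q - 4*q) = -9 - 3*q)
R(f) = 32 + f + f**2 (R(f) = 3 + ((29 + f) + f*f) = 3 + ((29 + f) + f**2) = 3 + (29 + f + f**2) = 32 + f + f**2)
(j(-146) - 14856)*(O(-62) + R(C(-1))) = (16*(-146) - 14856)*(48 + (32 + (-9 - 3*(-1)) + (-9 - 3*(-1))**2)) = (-2336 - 14856)*(48 + (32 + (-9 + 3) + (-9 + 3)**2)) = -17192*(48 + (32 - 6 + (-6)**2)) = -17192*(48 + (32 - 6 + 36)) = -17192*(48 + 62) = -17192*110 = -1891120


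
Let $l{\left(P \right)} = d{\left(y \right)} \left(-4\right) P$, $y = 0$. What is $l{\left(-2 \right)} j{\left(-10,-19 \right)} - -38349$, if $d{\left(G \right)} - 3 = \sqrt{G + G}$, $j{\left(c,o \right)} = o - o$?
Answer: $38349$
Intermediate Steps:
$j{\left(c,o \right)} = 0$
$d{\left(G \right)} = 3 + \sqrt{2} \sqrt{G}$ ($d{\left(G \right)} = 3 + \sqrt{G + G} = 3 + \sqrt{2 G} = 3 + \sqrt{2} \sqrt{G}$)
$l{\left(P \right)} = - 12 P$ ($l{\left(P \right)} = \left(3 + \sqrt{2} \sqrt{0}\right) \left(-4\right) P = \left(3 + \sqrt{2} \cdot 0\right) \left(-4\right) P = \left(3 + 0\right) \left(-4\right) P = 3 \left(-4\right) P = - 12 P$)
$l{\left(-2 \right)} j{\left(-10,-19 \right)} - -38349 = \left(-12\right) \left(-2\right) 0 - -38349 = 24 \cdot 0 + 38349 = 0 + 38349 = 38349$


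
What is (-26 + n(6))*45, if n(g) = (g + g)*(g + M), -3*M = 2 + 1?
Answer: 1530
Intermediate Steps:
M = -1 (M = -(2 + 1)/3 = -1/3*3 = -1)
n(g) = 2*g*(-1 + g) (n(g) = (g + g)*(g - 1) = (2*g)*(-1 + g) = 2*g*(-1 + g))
(-26 + n(6))*45 = (-26 + 2*6*(-1 + 6))*45 = (-26 + 2*6*5)*45 = (-26 + 60)*45 = 34*45 = 1530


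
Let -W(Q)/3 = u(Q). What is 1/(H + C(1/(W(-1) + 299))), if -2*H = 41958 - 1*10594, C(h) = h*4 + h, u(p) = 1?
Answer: -296/4641867 ≈ -6.3767e-5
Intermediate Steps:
W(Q) = -3 (W(Q) = -3*1 = -3)
C(h) = 5*h (C(h) = 4*h + h = 5*h)
H = -15682 (H = -(41958 - 1*10594)/2 = -(41958 - 10594)/2 = -½*31364 = -15682)
1/(H + C(1/(W(-1) + 299))) = 1/(-15682 + 5/(-3 + 299)) = 1/(-15682 + 5/296) = 1/(-4641867/296) = -296/4641867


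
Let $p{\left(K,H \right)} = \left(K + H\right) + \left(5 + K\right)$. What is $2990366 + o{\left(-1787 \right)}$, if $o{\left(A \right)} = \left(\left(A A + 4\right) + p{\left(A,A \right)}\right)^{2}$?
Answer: $10163455382655$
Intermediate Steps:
$p{\left(K,H \right)} = 5 + H + 2 K$ ($p{\left(K,H \right)} = \left(H + K\right) + \left(5 + K\right) = 5 + H + 2 K$)
$o{\left(A \right)} = \left(9 + A^{2} + 3 A\right)^{2}$ ($o{\left(A \right)} = \left(\left(A A + 4\right) + \left(5 + A + 2 A\right)\right)^{2} = \left(\left(A^{2} + 4\right) + \left(5 + 3 A\right)\right)^{2} = \left(\left(4 + A^{2}\right) + \left(5 + 3 A\right)\right)^{2} = \left(9 + A^{2} + 3 A\right)^{2}$)
$2990366 + o{\left(-1787 \right)} = 2990366 + \left(9 + \left(-1787\right)^{2} + 3 \left(-1787\right)\right)^{2} = 2990366 + \left(9 + 3193369 - 5361\right)^{2} = 2990366 + 3188017^{2} = 2990366 + 10163452392289 = 10163455382655$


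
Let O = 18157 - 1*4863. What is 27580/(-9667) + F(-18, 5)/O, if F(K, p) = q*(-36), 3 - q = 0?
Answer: -26263754/9179507 ≈ -2.8611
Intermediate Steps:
q = 3 (q = 3 - 1*0 = 3 + 0 = 3)
O = 13294 (O = 18157 - 4863 = 13294)
F(K, p) = -108 (F(K, p) = 3*(-36) = -108)
27580/(-9667) + F(-18, 5)/O = 27580/(-9667) - 108/13294 = 27580*(-1/9667) - 108*1/13294 = -3940/1381 - 54/6647 = -26263754/9179507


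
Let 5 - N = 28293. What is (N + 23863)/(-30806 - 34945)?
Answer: 1475/21917 ≈ 0.067299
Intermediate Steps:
N = -28288 (N = 5 - 1*28293 = 5 - 28293 = -28288)
(N + 23863)/(-30806 - 34945) = (-28288 + 23863)/(-30806 - 34945) = -4425/(-65751) = -4425*(-1/65751) = 1475/21917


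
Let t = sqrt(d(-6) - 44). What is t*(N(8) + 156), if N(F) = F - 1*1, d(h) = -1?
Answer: 489*I*sqrt(5) ≈ 1093.4*I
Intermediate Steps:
N(F) = -1 + F (N(F) = F - 1 = -1 + F)
t = 3*I*sqrt(5) (t = sqrt(-1 - 44) = sqrt(-45) = 3*I*sqrt(5) ≈ 6.7082*I)
t*(N(8) + 156) = (3*I*sqrt(5))*((-1 + 8) + 156) = (3*I*sqrt(5))*(7 + 156) = (3*I*sqrt(5))*163 = 489*I*sqrt(5)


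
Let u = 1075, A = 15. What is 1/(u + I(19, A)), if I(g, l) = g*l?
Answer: 1/1360 ≈ 0.00073529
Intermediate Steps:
1/(u + I(19, A)) = 1/(1075 + 19*15) = 1/(1075 + 285) = 1/1360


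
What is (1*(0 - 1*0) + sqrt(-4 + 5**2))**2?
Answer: 21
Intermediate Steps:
(1*(0 - 1*0) + sqrt(-4 + 5**2))**2 = (1*(0 + 0) + sqrt(-4 + 25))**2 = (1*0 + sqrt(21))**2 = (0 + sqrt(21))**2 = (sqrt(21))**2 = 21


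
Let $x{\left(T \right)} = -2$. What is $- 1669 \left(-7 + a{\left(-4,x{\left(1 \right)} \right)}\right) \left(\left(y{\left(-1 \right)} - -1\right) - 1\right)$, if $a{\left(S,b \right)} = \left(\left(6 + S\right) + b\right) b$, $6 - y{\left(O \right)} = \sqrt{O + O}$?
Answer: $70098 - 11683 i \sqrt{2} \approx 70098.0 - 16522.0 i$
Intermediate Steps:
$y{\left(O \right)} = 6 - \sqrt{2} \sqrt{O}$ ($y{\left(O \right)} = 6 - \sqrt{O + O} = 6 - \sqrt{2 O} = 6 - \sqrt{2} \sqrt{O}$)
$a{\left(S,b \right)} = b \left(6 + S + b\right)$ ($a{\left(S,b \right)} = \left(6 + S + b\right) b = b \left(6 + S + b\right)$)
$- 1669 \left(-7 + a{\left(-4,x{\left(1 \right)} \right)}\right) \left(\left(y{\left(-1 \right)} - -1\right) - 1\right) = - 1669 \left(-7 - 2 \left(6 - 4 - 2\right)\right) \left(\left(\left(6 - \sqrt{2} \sqrt{-1}\right) - -1\right) - 1\right) = - 1669 \left(-7 - 0\right) \left(\left(\left(6 - \sqrt{2} i\right) + 1\right) - 1\right) = - 1669 \left(-7 + 0\right) \left(\left(\left(6 - i \sqrt{2}\right) + 1\right) - 1\right) = - 1669 \left(- 7 \left(\left(7 - i \sqrt{2}\right) - 1\right)\right) = - 1669 \left(- 7 \left(6 - i \sqrt{2}\right)\right) = - 1669 \left(-42 + 7 i \sqrt{2}\right) = 70098 - 11683 i \sqrt{2}$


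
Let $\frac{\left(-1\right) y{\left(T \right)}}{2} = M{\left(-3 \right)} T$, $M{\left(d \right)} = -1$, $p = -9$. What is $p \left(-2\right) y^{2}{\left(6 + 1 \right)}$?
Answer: $3528$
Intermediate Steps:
$y{\left(T \right)} = 2 T$ ($y{\left(T \right)} = - 2 \left(- T\right) = 2 T$)
$p \left(-2\right) y^{2}{\left(6 + 1 \right)} = \left(-9\right) \left(-2\right) \left(2 \left(6 + 1\right)\right)^{2} = 18 \left(2 \cdot 7\right)^{2} = 18 \cdot 14^{2} = 18 \cdot 196 = 3528$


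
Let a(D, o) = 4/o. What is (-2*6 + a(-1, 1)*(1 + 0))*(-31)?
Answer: 248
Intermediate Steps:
(-2*6 + a(-1, 1)*(1 + 0))*(-31) = (-2*6 + (4/1)*(1 + 0))*(-31) = (-12 + (4*1)*1)*(-31) = (-12 + 4*1)*(-31) = (-12 + 4)*(-31) = -8*(-31) = 248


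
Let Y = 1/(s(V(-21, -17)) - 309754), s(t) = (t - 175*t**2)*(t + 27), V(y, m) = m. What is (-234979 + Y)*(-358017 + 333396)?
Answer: 4719015008313987/815674 ≈ 5.7854e+9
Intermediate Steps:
s(t) = (27 + t)*(t - 175*t**2) (s(t) = (t - 175*t**2)*(27 + t) = (27 + t)*(t - 175*t**2))
Y = -1/815674 (Y = 1/(-17*(27 - 4724*(-17) - 175*(-17)**2) - 309754) = 1/(-17*(27 + 80308 - 175*289) - 309754) = 1/(-17*(27 + 80308 - 50575) - 309754) = 1/(-17*29760 - 309754) = 1/(-505920 - 309754) = 1/(-815674) = -1/815674 ≈ -1.2260e-6)
(-234979 + Y)*(-358017 + 333396) = (-234979 - 1/815674)*(-358017 + 333396) = -191666260847/815674*(-24621) = 4719015008313987/815674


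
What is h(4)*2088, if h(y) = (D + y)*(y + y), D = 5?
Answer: 150336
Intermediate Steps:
h(y) = 2*y*(5 + y) (h(y) = (5 + y)*(y + y) = (5 + y)*(2*y) = 2*y*(5 + y))
h(4)*2088 = (2*4*(5 + 4))*2088 = (2*4*9)*2088 = 72*2088 = 150336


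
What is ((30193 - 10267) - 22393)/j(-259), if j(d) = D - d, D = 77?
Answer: -2467/336 ≈ -7.3423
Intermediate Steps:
j(d) = 77 - d
((30193 - 10267) - 22393)/j(-259) = ((30193 - 10267) - 22393)/(77 - 1*(-259)) = (19926 - 22393)/(77 + 259) = -2467/336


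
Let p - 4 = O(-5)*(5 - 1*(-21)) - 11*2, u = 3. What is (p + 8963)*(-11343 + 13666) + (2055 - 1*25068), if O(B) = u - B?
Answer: 21239406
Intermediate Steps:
O(B) = 3 - B
p = 190 (p = 4 + ((3 - 1*(-5))*(5 - 1*(-21)) - 11*2) = 4 + ((3 + 5)*(5 + 21) - 22) = 4 + (8*26 - 22) = 4 + (208 - 22) = 4 + 186 = 190)
(p + 8963)*(-11343 + 13666) + (2055 - 1*25068) = (190 + 8963)*(-11343 + 13666) + (2055 - 1*25068) = 9153*2323 + (2055 - 25068) = 21262419 - 23013 = 21239406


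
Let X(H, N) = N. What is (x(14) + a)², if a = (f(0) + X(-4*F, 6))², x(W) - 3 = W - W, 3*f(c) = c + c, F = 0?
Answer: 1521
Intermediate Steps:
f(c) = 2*c/3 (f(c) = (c + c)/3 = (2*c)/3 = 2*c/3)
x(W) = 3 (x(W) = 3 + (W - W) = 3 + 0 = 3)
a = 36 (a = ((⅔)*0 + 6)² = (0 + 6)² = 6² = 36)
(x(14) + a)² = (3 + 36)² = 39² = 1521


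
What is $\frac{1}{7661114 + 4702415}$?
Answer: $\frac{1}{12363529} \approx 8.0883 \cdot 10^{-8}$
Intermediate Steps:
$\frac{1}{7661114 + 4702415} = \frac{1}{12363529}$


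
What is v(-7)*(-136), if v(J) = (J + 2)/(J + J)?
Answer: -340/7 ≈ -48.571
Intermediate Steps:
v(J) = (2 + J)/(2*J) (v(J) = (2 + J)/((2*J)) = (2 + J)*(1/(2*J)) = (2 + J)/(2*J))
v(-7)*(-136) = ((½)*(2 - 7)/(-7))*(-136) = ((½)*(-⅐)*(-5))*(-136) = (5/14)*(-136) = -340/7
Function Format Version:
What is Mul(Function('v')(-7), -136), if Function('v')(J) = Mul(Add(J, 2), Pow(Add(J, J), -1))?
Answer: Rational(-340, 7) ≈ -48.571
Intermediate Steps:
Function('v')(J) = Mul(Rational(1, 2), Pow(J, -1), Add(2, J)) (Function('v')(J) = Mul(Add(2, J), Pow(Mul(2, J), -1)) = Mul(Add(2, J), Mul(Rational(1, 2), Pow(J, -1))) = Mul(Rational(1, 2), Pow(J, -1), Add(2, J)))
Mul(Function('v')(-7), -136) = Mul(Mul(Rational(1, 2), Pow(-7, -1), Add(2, -7)), -136) = Mul(Mul(Rational(1, 2), Rational(-1, 7), -5), -136) = Mul(Rational(5, 14), -136) = Rational(-340, 7)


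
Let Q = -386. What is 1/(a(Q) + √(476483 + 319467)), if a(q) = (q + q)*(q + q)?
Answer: 297992/177598066153 - 5*√31838/355196132306 ≈ 1.6754e-6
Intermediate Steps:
a(q) = 4*q² (a(q) = (2*q)*(2*q) = 4*q²)
1/(a(Q) + √(476483 + 319467)) = 1/(4*(-386)² + √(476483 + 319467)) = 1/(4*148996 + √795950) = 1/(595984 + 5*√31838)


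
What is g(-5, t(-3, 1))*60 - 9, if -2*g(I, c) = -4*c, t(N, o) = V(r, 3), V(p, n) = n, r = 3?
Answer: 351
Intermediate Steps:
t(N, o) = 3
g(I, c) = 2*c (g(I, c) = -(-2)*c = 2*c)
g(-5, t(-3, 1))*60 - 9 = (2*3)*60 - 9 = 6*60 - 9 = 360 - 9 = 351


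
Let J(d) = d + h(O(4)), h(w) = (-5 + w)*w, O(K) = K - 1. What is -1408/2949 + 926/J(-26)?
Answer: -1387915/47184 ≈ -29.415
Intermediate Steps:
O(K) = -1 + K
h(w) = w*(-5 + w)
J(d) = -6 + d (J(d) = d + (-1 + 4)*(-5 + (-1 + 4)) = d + 3*(-5 + 3) = d + 3*(-2) = d - 6 = -6 + d)
-1408/2949 + 926/J(-26) = -1408/2949 + 926/(-6 - 26) = -1408*1/2949 + 926/(-32) = -1408/2949 + 926*(-1/32) = -1408/2949 - 463/16 = -1387915/47184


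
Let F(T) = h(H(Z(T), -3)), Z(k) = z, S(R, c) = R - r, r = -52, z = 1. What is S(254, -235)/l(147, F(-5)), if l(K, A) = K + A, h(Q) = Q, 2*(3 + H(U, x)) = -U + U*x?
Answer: 153/71 ≈ 2.1549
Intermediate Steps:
S(R, c) = 52 + R (S(R, c) = R - 1*(-52) = R + 52 = 52 + R)
Z(k) = 1
H(U, x) = -3 - U/2 + U*x/2 (H(U, x) = -3 + (-U + U*x)/2 = -3 + (-U/2 + U*x/2) = -3 - U/2 + U*x/2)
F(T) = -5 (F(T) = -3 - 1/2*1 + (1/2)*1*(-3) = -3 - 1/2 - 3/2 = -5)
l(K, A) = A + K
S(254, -235)/l(147, F(-5)) = (52 + 254)/(-5 + 147) = 306/142 = 306*(1/142) = 153/71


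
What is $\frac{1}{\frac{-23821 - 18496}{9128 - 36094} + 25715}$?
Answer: $\frac{26966}{693473007} \approx 3.8885 \cdot 10^{-5}$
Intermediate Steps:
$\frac{1}{\frac{-23821 - 18496}{9128 - 36094} + 25715} = \frac{1}{- \frac{42317}{-26966} + 25715} = \frac{1}{\left(-42317\right) \left(- \frac{1}{26966}\right) + 25715} = \frac{1}{\frac{42317}{26966} + 25715} = \frac{1}{\frac{693473007}{26966}} = \frac{26966}{693473007}$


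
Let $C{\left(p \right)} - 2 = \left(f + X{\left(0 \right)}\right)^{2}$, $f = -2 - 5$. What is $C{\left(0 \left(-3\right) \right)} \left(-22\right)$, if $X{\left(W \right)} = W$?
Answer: $-1122$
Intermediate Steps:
$f = -7$
$C{\left(p \right)} = 51$ ($C{\left(p \right)} = 2 + \left(-7 + 0\right)^{2} = 2 + \left(-7\right)^{2} = 2 + 49 = 51$)
$C{\left(0 \left(-3\right) \right)} \left(-22\right) = 51 \left(-22\right) = -1122$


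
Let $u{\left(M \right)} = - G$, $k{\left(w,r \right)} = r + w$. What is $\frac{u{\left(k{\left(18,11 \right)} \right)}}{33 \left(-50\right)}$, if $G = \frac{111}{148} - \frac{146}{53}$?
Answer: $- \frac{17}{13992} \approx -0.001215$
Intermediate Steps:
$G = - \frac{425}{212}$ ($G = 111 \cdot \frac{1}{148} - \frac{146}{53} = \frac{3}{4} - \frac{146}{53} = - \frac{425}{212} \approx -2.0047$)
$u{\left(M \right)} = \frac{425}{212}$ ($u{\left(M \right)} = \left(-1\right) \left(- \frac{425}{212}\right) = \frac{425}{212}$)
$\frac{u{\left(k{\left(18,11 \right)} \right)}}{33 \left(-50\right)} = \frac{425}{212 \cdot 33 \left(-50\right)} = \frac{425}{212 \left(-1650\right)} = \frac{425}{212} \left(- \frac{1}{1650}\right) = - \frac{17}{13992}$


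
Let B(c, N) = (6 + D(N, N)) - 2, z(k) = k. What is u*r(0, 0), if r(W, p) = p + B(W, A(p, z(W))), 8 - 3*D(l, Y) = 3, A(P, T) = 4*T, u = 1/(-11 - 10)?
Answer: -17/63 ≈ -0.26984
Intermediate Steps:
u = -1/21 (u = 1/(-21) = -1/21 ≈ -0.047619)
D(l, Y) = 5/3 (D(l, Y) = 8/3 - ⅓*3 = 8/3 - 1 = 5/3)
B(c, N) = 17/3 (B(c, N) = (6 + 5/3) - 2 = 23/3 - 2 = 17/3)
r(W, p) = 17/3 + p (r(W, p) = p + 17/3 = 17/3 + p)
u*r(0, 0) = -(17/3 + 0)/21 = -1/21*17/3 = -17/63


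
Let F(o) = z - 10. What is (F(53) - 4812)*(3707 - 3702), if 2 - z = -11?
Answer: -24045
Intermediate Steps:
z = 13 (z = 2 - 1*(-11) = 2 + 11 = 13)
F(o) = 3 (F(o) = 13 - 10 = 3)
(F(53) - 4812)*(3707 - 3702) = (3 - 4812)*(3707 - 3702) = -4809*5 = -24045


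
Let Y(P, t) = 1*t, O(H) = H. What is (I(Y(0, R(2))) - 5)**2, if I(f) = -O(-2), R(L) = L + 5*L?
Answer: 9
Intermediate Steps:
R(L) = 6*L
Y(P, t) = t
I(f) = 2 (I(f) = -1*(-2) = 2)
(I(Y(0, R(2))) - 5)**2 = (2 - 5)**2 = (-3)**2 = 9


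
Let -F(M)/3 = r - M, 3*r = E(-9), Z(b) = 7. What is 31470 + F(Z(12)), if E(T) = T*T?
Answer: 31410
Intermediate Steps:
E(T) = T²
r = 27 (r = (⅓)*(-9)² = (⅓)*81 = 27)
F(M) = -81 + 3*M (F(M) = -3*(27 - M) = -81 + 3*M)
31470 + F(Z(12)) = 31470 + (-81 + 3*7) = 31470 + (-81 + 21) = 31470 - 60 = 31410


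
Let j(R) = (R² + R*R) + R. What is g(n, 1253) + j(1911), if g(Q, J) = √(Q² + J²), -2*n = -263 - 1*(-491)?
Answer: 7305753 + √1583005 ≈ 7.3070e+6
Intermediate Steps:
n = -114 (n = -(-263 - 1*(-491))/2 = -(-263 + 491)/2 = -½*228 = -114)
j(R) = R + 2*R² (j(R) = (R² + R²) + R = 2*R² + R = R + 2*R²)
g(Q, J) = √(J² + Q²)
g(n, 1253) + j(1911) = √(1253² + (-114)²) + 1911*(1 + 2*1911) = √(1570009 + 12996) + 1911*(1 + 3822) = √1583005 + 1911*3823 = √1583005 + 7305753 = 7305753 + √1583005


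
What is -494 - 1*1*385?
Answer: -879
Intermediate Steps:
-494 - 1*1*385 = -494 - 1*385 = -494 - 385 = -879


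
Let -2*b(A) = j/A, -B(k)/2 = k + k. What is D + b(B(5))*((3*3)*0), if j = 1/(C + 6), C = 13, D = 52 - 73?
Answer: -21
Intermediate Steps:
B(k) = -4*k (B(k) = -2*(k + k) = -4*k)
D = -21
j = 1/19 (j = 1/(13 + 6) = 1/19 ≈ 0.052632)
b(A) = -1/(38*A)
D + b(B(5))*((3*3)*0) = -21 + (-1/(38*((-4*5))))*((3*3)*0) = -21 + (-1/38/(-20))*(9*0) = -21 - 1/38*(-1/20)*0 = -21 + (1/760)*0 = -21 + 0 = -21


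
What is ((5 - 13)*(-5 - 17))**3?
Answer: 5451776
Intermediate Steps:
((5 - 13)*(-5 - 17))**3 = (-8*(-22))**3 = 176**3 = 5451776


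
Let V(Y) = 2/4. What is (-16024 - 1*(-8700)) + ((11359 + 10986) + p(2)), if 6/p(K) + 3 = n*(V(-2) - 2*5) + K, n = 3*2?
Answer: 435606/29 ≈ 15021.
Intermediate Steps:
V(Y) = ½ (V(Y) = 2*(¼) = ½)
n = 6
p(K) = 6/(-60 + K) (p(K) = 6/(-3 + (6*(½ - 2*5) + K)) = 6/(-3 + (6*(½ - 10) + K)) = 6/(-3 + (6*(-19/2) + K)) = 6/(-3 + (-57 + K)) = 6/(-60 + K))
(-16024 - 1*(-8700)) + ((11359 + 10986) + p(2)) = (-16024 - 1*(-8700)) + ((11359 + 10986) + 6/(-60 + 2)) = (-16024 + 8700) + (22345 + 6/(-58)) = -7324 + (22345 + 6*(-1/58)) = -7324 + (22345 - 3/29) = -7324 + 648002/29 = 435606/29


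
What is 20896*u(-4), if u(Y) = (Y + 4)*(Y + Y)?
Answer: 0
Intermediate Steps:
u(Y) = 2*Y*(4 + Y) (u(Y) = (4 + Y)*(2*Y) = 2*Y*(4 + Y))
20896*u(-4) = 20896*(2*(-4)*(4 - 4)) = 20896*(2*(-4)*0) = 20896*0 = 0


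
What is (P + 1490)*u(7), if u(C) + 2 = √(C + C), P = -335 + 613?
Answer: -3536 + 1768*√14 ≈ 3079.3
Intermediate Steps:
P = 278
u(C) = -2 + √2*√C (u(C) = -2 + √(C + C) = -2 + √(2*C) = -2 + √2*√C)
(P + 1490)*u(7) = (278 + 1490)*(-2 + √2*√7) = 1768*(-2 + √14) = -3536 + 1768*√14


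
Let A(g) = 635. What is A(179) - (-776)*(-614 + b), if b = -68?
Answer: -528597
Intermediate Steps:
A(179) - (-776)*(-614 + b) = 635 - (-776)*(-614 - 68) = 635 - (-776)*(-682) = 635 - 1*529232 = 635 - 529232 = -528597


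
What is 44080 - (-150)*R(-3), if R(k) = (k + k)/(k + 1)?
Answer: 44530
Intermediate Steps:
R(k) = 2*k/(1 + k) (R(k) = (2*k)/(1 + k) = 2*k/(1 + k))
44080 - (-150)*R(-3) = 44080 - (-150)*2*(-3)/(1 - 3) = 44080 - (-150)*2*(-3)/(-2) = 44080 - (-150)*2*(-3)*(-1/2) = 44080 - (-150)*3 = 44080 - 1*(-450) = 44080 + 450 = 44530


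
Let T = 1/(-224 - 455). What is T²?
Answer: 1/461041 ≈ 2.1690e-6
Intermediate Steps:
T = -1/679 (T = 1/(-679) = -1/679 ≈ -0.0014728)
T² = (-1/679)² = 1/461041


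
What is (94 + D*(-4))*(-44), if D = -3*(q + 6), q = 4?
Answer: -9416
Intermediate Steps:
D = -30 (D = -3*(4 + 6) = -3*10 = -30)
(94 + D*(-4))*(-44) = (94 - 30*(-4))*(-44) = (94 + 120)*(-44) = 214*(-44) = -9416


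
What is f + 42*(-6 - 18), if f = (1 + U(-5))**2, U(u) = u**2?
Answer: -332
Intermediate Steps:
f = 676 (f = (1 + (-5)**2)**2 = (1 + 25)**2 = 26**2 = 676)
f + 42*(-6 - 18) = 676 + 42*(-6 - 18) = 676 + 42*(-24) = 676 - 1008 = -332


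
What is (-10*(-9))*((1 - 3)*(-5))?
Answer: 900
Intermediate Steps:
(-10*(-9))*((1 - 3)*(-5)) = 90*(-2*(-5)) = 90*10 = 900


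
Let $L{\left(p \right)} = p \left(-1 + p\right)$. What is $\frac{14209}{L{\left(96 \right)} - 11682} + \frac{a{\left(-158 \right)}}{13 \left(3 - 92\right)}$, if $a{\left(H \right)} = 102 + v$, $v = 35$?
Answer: $- \frac{16790807}{2964234} \approx -5.6645$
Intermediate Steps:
$a{\left(H \right)} = 137$ ($a{\left(H \right)} = 102 + 35 = 137$)
$\frac{14209}{L{\left(96 \right)} - 11682} + \frac{a{\left(-158 \right)}}{13 \left(3 - 92\right)} = \frac{14209}{96 \left(-1 + 96\right) - 11682} + \frac{137}{13 \left(3 - 92\right)} = \frac{14209}{96 \cdot 95 - 11682} + \frac{137}{13 \left(-89\right)} = \frac{14209}{9120 - 11682} + \frac{137}{-1157} = \frac{14209}{-2562} + 137 \left(- \frac{1}{1157}\right) = 14209 \left(- \frac{1}{2562}\right) - \frac{137}{1157} = - \frac{14209}{2562} - \frac{137}{1157} = - \frac{16790807}{2964234}$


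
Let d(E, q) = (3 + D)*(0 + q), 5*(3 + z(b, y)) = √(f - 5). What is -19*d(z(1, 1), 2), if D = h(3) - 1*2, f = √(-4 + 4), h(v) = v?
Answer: -152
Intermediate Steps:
f = 0 (f = √0 = 0)
D = 1 (D = 3 - 1*2 = 3 - 2 = 1)
z(b, y) = -3 + I*√5/5 (z(b, y) = -3 + √(0 - 5)/5 = -3 + √(-5)/5 = -3 + (I*√5)/5 = -3 + I*√5/5)
d(E, q) = 4*q (d(E, q) = (3 + 1)*(0 + q) = 4*q)
-19*d(z(1, 1), 2) = -76*2 = -19*8 = -152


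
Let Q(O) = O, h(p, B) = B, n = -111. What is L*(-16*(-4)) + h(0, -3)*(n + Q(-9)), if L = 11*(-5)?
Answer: -3160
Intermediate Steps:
L = -55
L*(-16*(-4)) + h(0, -3)*(n + Q(-9)) = -(-880)*(-4) - 3*(-111 - 9) = -55*64 - 3*(-120) = -3520 + 360 = -3160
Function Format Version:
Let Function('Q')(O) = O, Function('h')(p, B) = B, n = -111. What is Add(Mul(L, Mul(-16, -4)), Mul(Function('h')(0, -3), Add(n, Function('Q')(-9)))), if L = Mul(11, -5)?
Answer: -3160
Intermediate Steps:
L = -55
Add(Mul(L, Mul(-16, -4)), Mul(Function('h')(0, -3), Add(n, Function('Q')(-9)))) = Add(Mul(-55, Mul(-16, -4)), Mul(-3, Add(-111, -9))) = Add(Mul(-55, 64), Mul(-3, -120)) = Add(-3520, 360) = -3160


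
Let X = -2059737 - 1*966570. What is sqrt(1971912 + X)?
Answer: 3*I*sqrt(117155) ≈ 1026.8*I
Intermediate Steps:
X = -3026307 (X = -2059737 - 966570 = -3026307)
sqrt(1971912 + X) = sqrt(1971912 - 3026307) = sqrt(-1054395) = 3*I*sqrt(117155)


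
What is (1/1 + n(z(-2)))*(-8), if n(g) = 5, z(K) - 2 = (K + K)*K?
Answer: -48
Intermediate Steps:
z(K) = 2 + 2*K**2 (z(K) = 2 + (K + K)*K = 2 + (2*K)*K = 2 + 2*K**2)
(1/1 + n(z(-2)))*(-8) = (1/1 + 5)*(-8) = (1 + 5)*(-8) = 6*(-8) = -48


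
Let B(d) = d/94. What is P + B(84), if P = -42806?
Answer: -2011840/47 ≈ -42805.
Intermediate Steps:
B(d) = d/94 (B(d) = d*(1/94) = d/94)
P + B(84) = -42806 + (1/94)*84 = -42806 + 42/47 = -2011840/47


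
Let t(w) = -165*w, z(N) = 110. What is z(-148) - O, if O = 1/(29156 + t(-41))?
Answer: 3951309/35921 ≈ 110.00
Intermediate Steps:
O = 1/35921 (O = 1/(29156 - 165*(-41)) = 1/(29156 + 6765) = 1/35921 ≈ 2.7839e-5)
z(-148) - O = 110 - 1*1/35921 = 110 - 1/35921 = 3951309/35921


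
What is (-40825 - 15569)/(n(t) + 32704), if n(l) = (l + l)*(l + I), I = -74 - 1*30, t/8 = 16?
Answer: -28197/19424 ≈ -1.4517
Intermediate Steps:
t = 128 (t = 8*16 = 128)
I = -104 (I = -74 - 30 = -104)
n(l) = 2*l*(-104 + l) (n(l) = (l + l)*(l - 104) = (2*l)*(-104 + l) = 2*l*(-104 + l))
(-40825 - 15569)/(n(t) + 32704) = (-40825 - 15569)/(2*128*(-104 + 128) + 32704) = -56394/(2*128*24 + 32704) = -56394/(6144 + 32704) = -56394/38848 = -56394*1/38848 = -28197/19424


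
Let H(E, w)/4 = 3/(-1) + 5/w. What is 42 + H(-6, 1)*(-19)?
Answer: -110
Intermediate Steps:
H(E, w) = -12 + 20/w (H(E, w) = 4*(3/(-1) + 5/w) = 4*(3*(-1) + 5/w) = 4*(-3 + 5/w) = -12 + 20/w)
42 + H(-6, 1)*(-19) = 42 + (-12 + 20/1)*(-19) = 42 + (-12 + 20*1)*(-19) = 42 + (-12 + 20)*(-19) = 42 + 8*(-19) = 42 - 152 = -110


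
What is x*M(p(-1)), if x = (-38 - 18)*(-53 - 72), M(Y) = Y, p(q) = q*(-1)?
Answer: 7000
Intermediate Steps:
p(q) = -q
x = 7000 (x = -56*(-125) = 7000)
x*M(p(-1)) = 7000*(-1*(-1)) = 7000*1 = 7000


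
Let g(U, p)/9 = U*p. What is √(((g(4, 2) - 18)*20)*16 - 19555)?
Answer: 5*I*√91 ≈ 47.697*I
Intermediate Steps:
g(U, p) = 9*U*p (g(U, p) = 9*(U*p) = 9*U*p)
√(((g(4, 2) - 18)*20)*16 - 19555) = √(((9*4*2 - 18)*20)*16 - 19555) = √(((72 - 18)*20)*16 - 19555) = √((54*20)*16 - 19555) = √(1080*16 - 19555) = √(17280 - 19555) = √(-2275) = 5*I*√91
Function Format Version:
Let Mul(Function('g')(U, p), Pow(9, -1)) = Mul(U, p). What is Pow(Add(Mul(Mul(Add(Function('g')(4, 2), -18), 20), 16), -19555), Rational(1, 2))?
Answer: Mul(5, I, Pow(91, Rational(1, 2))) ≈ Mul(47.697, I)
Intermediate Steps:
Function('g')(U, p) = Mul(9, U, p) (Function('g')(U, p) = Mul(9, Mul(U, p)) = Mul(9, U, p))
Pow(Add(Mul(Mul(Add(Function('g')(4, 2), -18), 20), 16), -19555), Rational(1, 2)) = Pow(Add(Mul(Mul(Add(Mul(9, 4, 2), -18), 20), 16), -19555), Rational(1, 2)) = Pow(Add(Mul(Mul(Add(72, -18), 20), 16), -19555), Rational(1, 2)) = Pow(Add(Mul(Mul(54, 20), 16), -19555), Rational(1, 2)) = Pow(Add(Mul(1080, 16), -19555), Rational(1, 2)) = Pow(Add(17280, -19555), Rational(1, 2)) = Pow(-2275, Rational(1, 2)) = Mul(5, I, Pow(91, Rational(1, 2)))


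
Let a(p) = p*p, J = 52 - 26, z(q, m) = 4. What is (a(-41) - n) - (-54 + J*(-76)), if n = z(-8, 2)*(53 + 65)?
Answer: 3239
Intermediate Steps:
J = 26
a(p) = p**2
n = 472 (n = 4*(53 + 65) = 4*118 = 472)
(a(-41) - n) - (-54 + J*(-76)) = ((-41)**2 - 1*472) - (-54 + 26*(-76)) = (1681 - 472) - (-54 - 1976) = 1209 - 1*(-2030) = 1209 + 2030 = 3239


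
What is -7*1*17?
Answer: -119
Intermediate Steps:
-7*1*17 = -7*17 = -119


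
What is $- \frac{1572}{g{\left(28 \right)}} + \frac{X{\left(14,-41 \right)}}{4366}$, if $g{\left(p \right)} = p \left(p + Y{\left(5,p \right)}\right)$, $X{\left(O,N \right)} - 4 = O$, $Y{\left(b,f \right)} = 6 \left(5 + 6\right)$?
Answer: $- \frac{851997}{1436414} \approx -0.59314$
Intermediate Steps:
$Y{\left(b,f \right)} = 66$ ($Y{\left(b,f \right)} = 6 \cdot 11 = 66$)
$X{\left(O,N \right)} = 4 + O$
$g{\left(p \right)} = p \left(66 + p\right)$ ($g{\left(p \right)} = p \left(p + 66\right) = p \left(66 + p\right)$)
$- \frac{1572}{g{\left(28 \right)}} + \frac{X{\left(14,-41 \right)}}{4366} = - \frac{1572}{28 \left(66 + 28\right)} + \frac{4 + 14}{4366} = - \frac{1572}{28 \cdot 94} + 18 \cdot \frac{1}{4366} = - \frac{1572}{2632} + \frac{9}{2183} = \left(-1572\right) \frac{1}{2632} + \frac{9}{2183} = - \frac{393}{658} + \frac{9}{2183} = - \frac{851997}{1436414}$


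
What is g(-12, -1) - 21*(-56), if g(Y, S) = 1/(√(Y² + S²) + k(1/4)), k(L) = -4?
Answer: 151708/129 + √145/129 ≈ 1176.1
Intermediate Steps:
g(Y, S) = 1/(-4 + √(S² + Y²)) (g(Y, S) = 1/(√(Y² + S²) - 4) = 1/(√(S² + Y²) - 4) = 1/(-4 + √(S² + Y²)))
g(-12, -1) - 21*(-56) = 1/(-4 + √((-1)² + (-12)²)) - 21*(-56) = 1/(-4 + √(1 + 144)) + 1176 = 1/(-4 + √145) + 1176 = 1176 + 1/(-4 + √145)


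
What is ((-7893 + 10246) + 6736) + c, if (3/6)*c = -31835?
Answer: -54581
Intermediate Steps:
c = -63670 (c = 2*(-31835) = -63670)
((-7893 + 10246) + 6736) + c = ((-7893 + 10246) + 6736) - 63670 = (2353 + 6736) - 63670 = 9089 - 63670 = -54581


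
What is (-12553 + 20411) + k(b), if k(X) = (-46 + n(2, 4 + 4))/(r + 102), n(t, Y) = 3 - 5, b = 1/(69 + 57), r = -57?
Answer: 117854/15 ≈ 7856.9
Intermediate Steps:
b = 1/126 ≈ 0.0079365
n(t, Y) = -2
k(X) = -16/15 (k(X) = (-46 - 2)/(-57 + 102) = -48/45 = -48*1/45 = -16/15)
(-12553 + 20411) + k(b) = (-12553 + 20411) - 16/15 = 7858 - 16/15 = 117854/15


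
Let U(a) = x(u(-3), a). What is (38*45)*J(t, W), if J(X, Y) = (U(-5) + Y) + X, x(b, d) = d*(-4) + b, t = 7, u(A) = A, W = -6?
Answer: 30780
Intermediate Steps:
x(b, d) = b - 4*d (x(b, d) = -4*d + b = b - 4*d)
U(a) = -3 - 4*a
J(X, Y) = 17 + X + Y (J(X, Y) = ((-3 - 4*(-5)) + Y) + X = ((-3 + 20) + Y) + X = (17 + Y) + X = 17 + X + Y)
(38*45)*J(t, W) = (38*45)*(17 + 7 - 6) = 1710*18 = 30780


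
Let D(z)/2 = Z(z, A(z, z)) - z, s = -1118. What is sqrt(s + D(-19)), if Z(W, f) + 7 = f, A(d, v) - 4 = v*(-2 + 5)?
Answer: 20*I*sqrt(3) ≈ 34.641*I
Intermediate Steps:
A(d, v) = 4 + 3*v (A(d, v) = 4 + v*(-2 + 5) = 4 + v*3 = 4 + 3*v)
Z(W, f) = -7 + f
D(z) = -6 + 4*z (D(z) = 2*((-7 + (4 + 3*z)) - z) = 2*((-3 + 3*z) - z) = 2*(-3 + 2*z) = -6 + 4*z)
sqrt(s + D(-19)) = sqrt(-1118 + (-6 + 4*(-19))) = sqrt(-1118 + (-6 - 76)) = sqrt(-1118 - 82) = sqrt(-1200) = 20*I*sqrt(3)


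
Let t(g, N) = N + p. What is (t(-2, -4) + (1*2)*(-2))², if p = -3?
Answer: 121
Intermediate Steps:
t(g, N) = -3 + N (t(g, N) = N - 3 = -3 + N)
(t(-2, -4) + (1*2)*(-2))² = ((-3 - 4) + (1*2)*(-2))² = (-7 + 2*(-2))² = (-7 - 4)² = (-11)² = 121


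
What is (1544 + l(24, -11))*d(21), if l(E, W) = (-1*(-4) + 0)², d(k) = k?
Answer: 32760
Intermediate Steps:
l(E, W) = 16 (l(E, W) = (4 + 0)² = 4² = 16)
(1544 + l(24, -11))*d(21) = (1544 + 16)*21 = 1560*21 = 32760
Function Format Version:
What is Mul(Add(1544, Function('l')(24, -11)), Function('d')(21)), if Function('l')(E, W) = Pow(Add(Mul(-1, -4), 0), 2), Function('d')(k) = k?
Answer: 32760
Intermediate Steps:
Function('l')(E, W) = 16 (Function('l')(E, W) = Pow(Add(4, 0), 2) = Pow(4, 2) = 16)
Mul(Add(1544, Function('l')(24, -11)), Function('d')(21)) = Mul(Add(1544, 16), 21) = Mul(1560, 21) = 32760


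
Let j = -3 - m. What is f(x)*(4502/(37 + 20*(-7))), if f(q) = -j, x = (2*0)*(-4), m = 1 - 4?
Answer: 0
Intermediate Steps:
m = -3
j = 0 (j = -3 - 1*(-3) = -3 + 3 = 0)
x = 0 (x = 0*(-4) = 0)
f(q) = 0 (f(q) = -1*0 = 0)
f(x)*(4502/(37 + 20*(-7))) = 0*(4502/(37 + 20*(-7))) = 0*(4502/(37 - 140)) = 0*(4502/(-103)) = 0*(4502*(-1/103)) = 0*(-4502/103) = 0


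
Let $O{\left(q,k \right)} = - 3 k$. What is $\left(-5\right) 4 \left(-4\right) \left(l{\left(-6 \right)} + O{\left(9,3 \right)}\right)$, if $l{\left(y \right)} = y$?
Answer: $-1200$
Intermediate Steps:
$\left(-5\right) 4 \left(-4\right) \left(l{\left(-6 \right)} + O{\left(9,3 \right)}\right) = \left(-5\right) 4 \left(-4\right) \left(-6 - 9\right) = \left(-20\right) \left(-4\right) \left(-6 - 9\right) = 80 \left(-15\right) = -1200$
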